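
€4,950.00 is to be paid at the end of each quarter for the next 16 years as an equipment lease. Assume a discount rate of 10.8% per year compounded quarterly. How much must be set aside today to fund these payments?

This is an ordinary annuity: 64 payments of €4,950.00 at the end of each quarter.
Periodic rate r = 0.108/4 per quarter; n is counted in quarters.
PV = PMT × [(1 − (1+r)^−n)/r] = 4,950 × [1 − (1+r)^−64] / r = €150,011.18

€150,011.18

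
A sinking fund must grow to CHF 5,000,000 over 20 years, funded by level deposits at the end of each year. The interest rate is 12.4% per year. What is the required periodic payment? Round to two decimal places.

Level ordinary annuity; solve FV = PMT × [((1+r)^n − 1)/r] for PMT.
Periodic rate r = 0.124 per year.
With n = 20: PMT = 5,000,000 / ([((1+r)^n − 1)/r]) = CHF 66,244.98

CHF 66,244.98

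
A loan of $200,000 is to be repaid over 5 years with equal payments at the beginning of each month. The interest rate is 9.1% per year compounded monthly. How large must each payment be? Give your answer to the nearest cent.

$4,130.06

Level annuity due; solve PV = PMT × [(1 − (1+r)^−n)/r] × (1+r) for PMT.
Periodic rate r = 0.091/12 per month; n is counted in months.
With n = 60: PMT = 200,000 / ([(1 − (1+r)^−n)/r] × (1+r)) = $4,130.06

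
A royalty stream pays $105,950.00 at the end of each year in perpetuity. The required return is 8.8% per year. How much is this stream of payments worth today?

Periodic rate r = 0.088 per year.
Level perpetuity: PV = PMT / r = 105,950 / (0.088) = $1,203,977.27.

$1,203,977.27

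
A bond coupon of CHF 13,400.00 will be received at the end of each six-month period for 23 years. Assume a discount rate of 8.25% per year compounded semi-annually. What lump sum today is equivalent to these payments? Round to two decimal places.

This is an ordinary annuity: 46 payments of CHF 13,400.00 at the end of each six-month period.
Periodic rate r = 0.0825/2 per half-year; n is counted in half-years.
PV = PMT × [(1 − (1+r)^−n)/r] = 13,400 × [1 − (1+r)^−46] / r = CHF 274,248.52

CHF 274,248.52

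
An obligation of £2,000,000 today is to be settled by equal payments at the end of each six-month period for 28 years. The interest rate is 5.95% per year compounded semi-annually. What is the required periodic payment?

£73,789.37

Level ordinary annuity; solve PV = PMT × [(1 − (1+r)^−n)/r] for PMT.
Periodic rate r = 0.0595/2 per half-year; n is counted in half-years.
With n = 56: PMT = 2,000,000 / ([(1 − (1+r)^−n)/r]) = £73,789.37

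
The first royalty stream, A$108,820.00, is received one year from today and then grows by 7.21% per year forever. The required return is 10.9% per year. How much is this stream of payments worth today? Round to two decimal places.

Periodic rate r = 0.109 per year.
Growing perpetuity (Gordon): PV = PMT₁ / (r − g) = 108,820 / (r − 0.0721) = A$2,949,051.49.

A$2,949,051.49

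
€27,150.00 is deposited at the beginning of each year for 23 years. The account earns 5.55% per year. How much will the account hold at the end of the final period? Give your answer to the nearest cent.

€1,272,101.55

This is an annuity due: 23 deposits of €27,150.00 at the beginning of each year.
Periodic rate r = 0.0555 per year.
FV = PMT × [((1+r)^n − 1)/r] × (1+r) = 27,150 × [(1+r)^23 − 1] / r × (1+r) = €1,272,101.55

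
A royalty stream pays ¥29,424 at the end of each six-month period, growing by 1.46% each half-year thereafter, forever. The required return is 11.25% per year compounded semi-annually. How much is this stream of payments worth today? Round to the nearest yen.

¥706,459

Periodic rate r = 0.1125/2 per half-year.
Growing perpetuity (Gordon): PV = PMT₁ / (r − g) = 29,424 / (r − 0.0146) = ¥706,459.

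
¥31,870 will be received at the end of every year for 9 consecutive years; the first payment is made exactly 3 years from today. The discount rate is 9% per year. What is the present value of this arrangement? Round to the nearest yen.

¥160,819

Ordinary annuity of 9 payments, first payment at period 3.
Periodic rate r = 0.09 per year.
The ordinary-annuity PV formula values the stream one period before the first payment (period 2); discount that back 2 periods:
PV₀ = 31,870 × [1 − (1+r)^−9] / r × (1+r)^−2 = ¥160,819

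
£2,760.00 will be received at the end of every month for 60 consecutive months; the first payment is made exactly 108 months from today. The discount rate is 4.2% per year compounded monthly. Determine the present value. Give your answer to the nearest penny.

£102,616.16

Ordinary annuity of 60 payments, first payment at period 108.
Periodic rate r = 0.042/12 per month; n is counted in months.
The ordinary-annuity PV formula values the stream one period before the first payment (period 107); discount that back 107 periods:
PV₀ = 2,760 × [1 − (1+r)^−60] / r × (1+r)^−107 = £102,616.16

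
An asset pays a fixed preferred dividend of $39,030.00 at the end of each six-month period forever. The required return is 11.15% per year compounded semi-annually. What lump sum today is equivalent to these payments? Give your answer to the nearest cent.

Periodic rate r = 0.1115/2 per half-year.
Level perpetuity: PV = PMT / r = 39,030 / (0.1115/2) = $700,089.69.

$700,089.69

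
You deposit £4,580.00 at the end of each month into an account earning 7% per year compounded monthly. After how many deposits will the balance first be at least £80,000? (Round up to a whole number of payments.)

17 payments

Periodic rate r = 0.07/12 per month; n is counted in months.
Ordinary annuity FV: 80,000 = 4,580 × [((1+r)^n − 1)/r].
(1+r)^n = 1 + 80,000 × r / 4,580, so n = ln(1 + 80,000·r/4,580) / ln(1+r) = 16.68.
Round up to a whole number of payments: n = 17.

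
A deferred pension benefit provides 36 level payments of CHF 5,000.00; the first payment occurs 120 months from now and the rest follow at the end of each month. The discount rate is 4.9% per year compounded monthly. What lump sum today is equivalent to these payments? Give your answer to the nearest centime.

CHF 102,877.36

Ordinary annuity of 36 payments, first payment at period 120.
Periodic rate r = 0.049/12 per month; n is counted in months.
The ordinary-annuity PV formula values the stream one period before the first payment (period 119); discount that back 119 periods:
PV₀ = 5,000 × [1 − (1+r)^−36] / r × (1+r)^−119 = CHF 102,877.36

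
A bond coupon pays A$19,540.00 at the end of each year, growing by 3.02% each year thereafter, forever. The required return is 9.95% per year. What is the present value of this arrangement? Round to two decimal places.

Periodic rate r = 0.0995 per year.
Growing perpetuity (Gordon): PV = PMT₁ / (r − g) = 19,540 / (r − 0.0302) = A$281,962.48.

A$281,962.48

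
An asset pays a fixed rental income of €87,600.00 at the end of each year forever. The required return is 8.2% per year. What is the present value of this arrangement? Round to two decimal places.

€1,068,292.68

Periodic rate r = 0.082 per year.
Level perpetuity: PV = PMT / r = 87,600 / (0.082) = €1,068,292.68.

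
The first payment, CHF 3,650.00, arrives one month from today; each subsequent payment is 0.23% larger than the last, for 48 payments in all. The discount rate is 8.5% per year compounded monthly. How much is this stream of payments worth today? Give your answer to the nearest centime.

Periodic rate r = 0.085/12 per month; n is counted in months.
Growing ordinary annuity: PV = PMT₁ × [1 − ((1+g)/(1+r))^n] / (r − g) = 3,650 × [1 − ((1+0.0023)/(1+r))^48] / (r − 0.0023) = CHF 155,891.51.

CHF 155,891.51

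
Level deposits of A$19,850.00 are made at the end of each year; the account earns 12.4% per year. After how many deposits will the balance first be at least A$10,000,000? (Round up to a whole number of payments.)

Periodic rate r = 0.124 per year.
Ordinary annuity FV: 10,000,000 = 19,850 × [((1+r)^n − 1)/r].
(1+r)^n = 1 + 10,000,000 × r / 19,850, so n = ln(1 + 10,000,000·r/19,850) / ln(1+r) = 35.51.
Round up to a whole number of payments: n = 36.

36 payments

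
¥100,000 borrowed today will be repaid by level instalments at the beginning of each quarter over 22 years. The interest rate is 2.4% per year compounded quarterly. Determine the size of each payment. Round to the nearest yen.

¥1,457

Level annuity due; solve PV = PMT × [(1 − (1+r)^−n)/r] × (1+r) for PMT.
Periodic rate r = 0.024/4 per quarter; n is counted in quarters.
With n = 88: PMT = 100,000 / ([(1 − (1+r)^−n)/r] × (1+r)) = ¥1,457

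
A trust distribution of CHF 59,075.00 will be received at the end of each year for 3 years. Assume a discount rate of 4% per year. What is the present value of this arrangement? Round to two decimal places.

This is an ordinary annuity: 3 payments of CHF 59,075.00 at the end of each year.
Periodic rate r = 0.04 per year.
PV = PMT × [(1 − (1+r)^−n)/r] = 59,075 × [1 − (1+r)^−3] / r = CHF 163,938.50

CHF 163,938.50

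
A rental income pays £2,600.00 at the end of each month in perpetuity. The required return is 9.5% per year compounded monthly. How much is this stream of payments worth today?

£328,421.05

Periodic rate r = 0.095/12 per month.
Level perpetuity: PV = PMT / r = 2,600 / (0.095/12) = £328,421.05.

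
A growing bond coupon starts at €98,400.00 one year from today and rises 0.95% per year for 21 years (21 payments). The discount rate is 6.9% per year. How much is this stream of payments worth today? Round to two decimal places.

€1,156,984.34

Periodic rate r = 0.069 per year.
Growing ordinary annuity: PV = PMT₁ × [1 − ((1+g)/(1+r))^n] / (r − g) = 98,400 × [1 − ((1+0.0095)/(1+r))^21] / (r − 0.0095) = €1,156,984.34.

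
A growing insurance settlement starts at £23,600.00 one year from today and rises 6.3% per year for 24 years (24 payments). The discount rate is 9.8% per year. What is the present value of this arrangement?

Periodic rate r = 0.098 per year.
Growing ordinary annuity: PV = PMT₁ × [1 − ((1+g)/(1+r))^n] / (r − g) = 23,600 × [1 − ((1+0.063)/(1+r))^24] / (r − 0.063) = £364,411.00.

£364,411.00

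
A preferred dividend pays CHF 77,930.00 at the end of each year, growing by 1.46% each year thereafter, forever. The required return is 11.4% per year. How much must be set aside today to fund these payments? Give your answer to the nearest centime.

Periodic rate r = 0.114 per year.
Growing perpetuity (Gordon): PV = PMT₁ / (r − g) = 77,930 / (r − 0.0146) = CHF 784,004.02.

CHF 784,004.02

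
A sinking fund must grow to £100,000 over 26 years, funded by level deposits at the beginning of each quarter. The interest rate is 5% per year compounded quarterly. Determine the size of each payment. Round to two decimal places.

Level annuity due; solve FV = PMT × [((1+r)^n − 1)/r] × (1+r) for PMT.
Periodic rate r = 0.05/4 per quarter; n is counted in quarters.
With n = 104: PMT = 100,000 / ([((1+r)^n − 1)/r] × (1+r)) = £467.67

£467.67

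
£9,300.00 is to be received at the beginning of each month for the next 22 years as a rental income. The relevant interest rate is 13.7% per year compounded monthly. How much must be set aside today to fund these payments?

£782,752.71

This is an annuity due: 264 payments of £9,300.00 at the beginning of each month.
Periodic rate r = 0.137/12 per month; n is counted in months.
PV = PMT × [(1 − (1+r)^−n)/r] × (1+r) = 9,300 × [1 − (1+r)^−264] / r × (1+r) = £782,752.71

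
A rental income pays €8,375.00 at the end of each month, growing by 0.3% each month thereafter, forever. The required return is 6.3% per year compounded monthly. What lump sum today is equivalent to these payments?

Periodic rate r = 0.063/12 per month.
Growing perpetuity (Gordon): PV = PMT₁ / (r − g) = 8,375 / (r − 0.003) = €3,722,222.22.

€3,722,222.22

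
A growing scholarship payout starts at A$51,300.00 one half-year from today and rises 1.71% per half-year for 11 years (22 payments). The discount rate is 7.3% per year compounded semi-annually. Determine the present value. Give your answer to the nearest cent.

A$899,346.54

Periodic rate r = 0.073/2 per half-year; n is counted in half-years.
Growing ordinary annuity: PV = PMT₁ × [1 − ((1+g)/(1+r))^n] / (r − g) = 51,300 × [1 − ((1+0.0171)/(1+r))^22] / (r − 0.0171) = A$899,346.54.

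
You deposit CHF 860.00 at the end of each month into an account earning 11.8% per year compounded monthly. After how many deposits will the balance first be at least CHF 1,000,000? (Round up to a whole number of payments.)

Periodic rate r = 0.118/12 per month; n is counted in months.
Ordinary annuity FV: 1,000,000 = 860 × [((1+r)^n − 1)/r].
(1+r)^n = 1 + 1,000,000 × r / 860, so n = ln(1 + 1,000,000·r/860) / ln(1+r) = 257.57.
Round up to a whole number of payments: n = 258.

258 payments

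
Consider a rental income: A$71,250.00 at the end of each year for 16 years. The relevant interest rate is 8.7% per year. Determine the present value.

A$603,393.24

This is an ordinary annuity: 16 payments of A$71,250.00 at the end of each year.
Periodic rate r = 0.087 per year.
PV = PMT × [(1 − (1+r)^−n)/r] = 71,250 × [1 − (1+r)^−16] / r = A$603,393.24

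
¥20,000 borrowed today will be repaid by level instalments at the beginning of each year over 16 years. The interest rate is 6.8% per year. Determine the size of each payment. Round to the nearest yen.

Level annuity due; solve PV = PMT × [(1 − (1+r)^−n)/r] × (1+r) for PMT.
Periodic rate r = 0.068 per year.
With n = 16: PMT = 20,000 / ([(1 − (1+r)^−n)/r] × (1+r)) = ¥1,956

¥1,956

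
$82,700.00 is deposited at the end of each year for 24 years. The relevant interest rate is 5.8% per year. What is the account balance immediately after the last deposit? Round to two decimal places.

$4,091,526.12

This is an ordinary annuity: 24 deposits of $82,700.00 at the end of each year.
Periodic rate r = 0.058 per year.
FV = PMT × [((1+r)^n − 1)/r] = 82,700 × [(1+r)^24 − 1] / r = $4,091,526.12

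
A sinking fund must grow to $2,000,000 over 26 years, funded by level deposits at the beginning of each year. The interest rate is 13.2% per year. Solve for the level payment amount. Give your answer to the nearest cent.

Level annuity due; solve FV = PMT × [((1+r)^n − 1)/r] × (1+r) for PMT.
Periodic rate r = 0.132 per year.
With n = 26: PMT = 2,000,000 / ([((1+r)^n − 1)/r] × (1+r)) = $9,669.26

$9,669.26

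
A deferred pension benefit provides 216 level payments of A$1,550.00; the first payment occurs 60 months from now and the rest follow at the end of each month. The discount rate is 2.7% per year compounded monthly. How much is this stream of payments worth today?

Ordinary annuity of 216 payments, first payment at period 60.
Periodic rate r = 0.027/12 per month; n is counted in months.
The ordinary-annuity PV formula values the stream one period before the first payment (period 59); discount that back 59 periods:
PV₀ = 1,550 × [1 − (1+r)^−216] / r × (1+r)^−59 = A$232,033.48

A$232,033.48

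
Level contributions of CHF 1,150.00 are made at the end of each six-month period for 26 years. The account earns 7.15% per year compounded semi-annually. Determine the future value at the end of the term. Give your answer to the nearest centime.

CHF 167,670.49

This is an ordinary annuity: 52 deposits of CHF 1,150.00 at the end of each six-month period.
Periodic rate r = 0.0715/2 per half-year; n is counted in half-years.
FV = PMT × [((1+r)^n − 1)/r] = 1,150 × [(1+r)^52 − 1] / r = CHF 167,670.49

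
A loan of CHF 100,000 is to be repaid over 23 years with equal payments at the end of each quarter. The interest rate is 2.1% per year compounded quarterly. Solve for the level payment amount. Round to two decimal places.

Level ordinary annuity; solve PV = PMT × [(1 − (1+r)^−n)/r] for PMT.
Periodic rate r = 0.021/4 per quarter; n is counted in quarters.
With n = 92: PMT = 100,000 / ([(1 − (1+r)^−n)/r]) = CHF 1,373.30

CHF 1,373.30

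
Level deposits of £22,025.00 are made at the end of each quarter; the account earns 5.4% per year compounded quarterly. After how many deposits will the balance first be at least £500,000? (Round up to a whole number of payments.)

20 payments

Periodic rate r = 0.054/4 per quarter; n is counted in quarters.
Ordinary annuity FV: 500,000 = 22,025 × [((1+r)^n − 1)/r].
(1+r)^n = 1 + 500,000 × r / 22,025, so n = ln(1 + 500,000·r/22,025) / ln(1+r) = 19.94.
Round up to a whole number of payments: n = 20.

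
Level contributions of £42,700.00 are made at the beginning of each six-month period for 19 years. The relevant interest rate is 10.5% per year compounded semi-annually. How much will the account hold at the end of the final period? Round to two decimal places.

This is an annuity due: 38 deposits of £42,700.00 at the beginning of each six-month period.
Periodic rate r = 0.105/2 per half-year; n is counted in half-years.
FV = PMT × [((1+r)^n − 1)/r] × (1+r) = 42,700 × [(1+r)^38 − 1] / r × (1+r) = £5,127,127.09

£5,127,127.09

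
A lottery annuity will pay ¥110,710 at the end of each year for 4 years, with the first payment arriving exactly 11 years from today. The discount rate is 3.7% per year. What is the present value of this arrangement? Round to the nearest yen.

Ordinary annuity of 4 payments, first payment at period 11.
Periodic rate r = 0.037 per year.
The ordinary-annuity PV formula values the stream one period before the first payment (period 10); discount that back 10 periods:
PV₀ = 110,710 × [1 − (1+r)^−4] / r × (1+r)^−10 = ¥281,430

¥281,430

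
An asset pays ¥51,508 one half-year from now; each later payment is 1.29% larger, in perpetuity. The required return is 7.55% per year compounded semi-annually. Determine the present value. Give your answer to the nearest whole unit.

Periodic rate r = 0.0755/2 per half-year.
Growing perpetuity (Gordon): PV = PMT₁ / (r − g) = 51,508 / (r − 0.0129) = ¥2,072,757.

¥2,072,757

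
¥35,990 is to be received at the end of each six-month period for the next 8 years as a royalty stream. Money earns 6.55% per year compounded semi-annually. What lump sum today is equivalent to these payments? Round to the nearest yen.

This is an ordinary annuity: 16 payments of ¥35,990 at the end of each six-month period.
Periodic rate r = 0.0655/2 per half-year; n is counted in half-years.
PV = PMT × [(1 − (1+r)^−n)/r] = 35,990 × [1 − (1+r)^−16] / r = ¥442,715

¥442,715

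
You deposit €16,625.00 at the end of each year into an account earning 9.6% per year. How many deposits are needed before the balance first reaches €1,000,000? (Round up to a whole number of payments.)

21 payments

Periodic rate r = 0.096 per year.
Ordinary annuity FV: 1,000,000 = 16,625 × [((1+r)^n − 1)/r].
(1+r)^n = 1 + 1,000,000 × r / 16,625, so n = ln(1 + 1,000,000·r/16,625) / ln(1+r) = 20.87.
Round up to a whole number of payments: n = 21.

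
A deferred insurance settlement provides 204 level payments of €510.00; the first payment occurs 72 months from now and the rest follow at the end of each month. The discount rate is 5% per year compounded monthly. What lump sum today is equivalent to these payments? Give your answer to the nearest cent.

€52,099.82

Ordinary annuity of 204 payments, first payment at period 72.
Periodic rate r = 0.05/12 per month; n is counted in months.
The ordinary-annuity PV formula values the stream one period before the first payment (period 71); discount that back 71 periods:
PV₀ = 510 × [1 − (1+r)^−204] / r × (1+r)^−71 = €52,099.82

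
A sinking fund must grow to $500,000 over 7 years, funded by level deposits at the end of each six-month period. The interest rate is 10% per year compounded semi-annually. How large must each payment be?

$25,511.98

Level ordinary annuity; solve FV = PMT × [((1+r)^n − 1)/r] for PMT.
Periodic rate r = 0.1/2 per half-year; n is counted in half-years.
With n = 14: PMT = 500,000 / ([((1+r)^n − 1)/r]) = $25,511.98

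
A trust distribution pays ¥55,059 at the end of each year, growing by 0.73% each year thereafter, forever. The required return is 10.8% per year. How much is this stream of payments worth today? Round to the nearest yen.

¥546,763

Periodic rate r = 0.108 per year.
Growing perpetuity (Gordon): PV = PMT₁ / (r − g) = 55,059 / (r − 0.0073) = ¥546,763.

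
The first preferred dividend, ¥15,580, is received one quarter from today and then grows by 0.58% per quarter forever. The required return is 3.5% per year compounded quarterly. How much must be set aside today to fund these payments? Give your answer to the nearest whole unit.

Periodic rate r = 0.035/4 per quarter.
Growing perpetuity (Gordon): PV = PMT₁ / (r − g) = 15,580 / (r − 0.0058) = ¥5,281,356.

¥5,281,356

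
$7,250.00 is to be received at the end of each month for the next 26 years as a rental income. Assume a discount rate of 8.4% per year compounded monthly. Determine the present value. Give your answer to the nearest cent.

This is an ordinary annuity: 312 payments of $7,250.00 at the end of each month.
Periodic rate r = 0.084/12 per month; n is counted in months.
PV = PMT × [(1 − (1+r)^−n)/r] = 7,250 × [1 − (1+r)^−312] / r = $918,212.31

$918,212.31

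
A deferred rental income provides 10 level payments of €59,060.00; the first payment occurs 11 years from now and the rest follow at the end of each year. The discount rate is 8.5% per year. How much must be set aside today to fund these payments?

€171,391.44

Ordinary annuity of 10 payments, first payment at period 11.
Periodic rate r = 0.085 per year.
The ordinary-annuity PV formula values the stream one period before the first payment (period 10); discount that back 10 periods:
PV₀ = 59,060 × [1 − (1+r)^−10] / r × (1+r)^−10 = €171,391.44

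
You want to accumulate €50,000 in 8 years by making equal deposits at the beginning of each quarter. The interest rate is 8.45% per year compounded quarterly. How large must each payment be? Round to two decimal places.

€1,086.32

Level annuity due; solve FV = PMT × [((1+r)^n − 1)/r] × (1+r) for PMT.
Periodic rate r = 0.0845/4 per quarter; n is counted in quarters.
With n = 32: PMT = 50,000 / ([((1+r)^n − 1)/r] × (1+r)) = €1,086.32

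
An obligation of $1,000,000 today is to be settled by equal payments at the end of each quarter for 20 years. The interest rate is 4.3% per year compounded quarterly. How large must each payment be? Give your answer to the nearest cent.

$18,699.19

Level ordinary annuity; solve PV = PMT × [(1 − (1+r)^−n)/r] for PMT.
Periodic rate r = 0.043/4 per quarter; n is counted in quarters.
With n = 80: PMT = 1,000,000 / ([(1 − (1+r)^−n)/r]) = $18,699.19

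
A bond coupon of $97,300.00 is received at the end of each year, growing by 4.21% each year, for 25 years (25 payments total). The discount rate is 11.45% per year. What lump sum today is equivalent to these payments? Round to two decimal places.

$1,093,249.77

Periodic rate r = 0.1145 per year.
Growing ordinary annuity: PV = PMT₁ × [1 − ((1+g)/(1+r))^n] / (r − g) = 97,300 × [1 − ((1+0.0421)/(1+r))^25] / (r − 0.0421) = $1,093,249.77.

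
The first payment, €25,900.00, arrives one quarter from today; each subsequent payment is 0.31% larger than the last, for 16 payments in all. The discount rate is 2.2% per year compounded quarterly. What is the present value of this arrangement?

€404,836.99

Periodic rate r = 0.022/4 per quarter; n is counted in quarters.
Growing ordinary annuity: PV = PMT₁ × [1 − ((1+g)/(1+r))^n] / (r − g) = 25,900 × [1 − ((1+0.0031)/(1+r))^16] / (r − 0.0031) = €404,836.99.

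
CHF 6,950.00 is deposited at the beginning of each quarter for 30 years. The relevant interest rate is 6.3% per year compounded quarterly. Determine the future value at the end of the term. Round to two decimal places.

CHF 2,475,331.99

This is an annuity due: 120 deposits of CHF 6,950.00 at the beginning of each quarter.
Periodic rate r = 0.063/4 per quarter; n is counted in quarters.
FV = PMT × [((1+r)^n − 1)/r] × (1+r) = 6,950 × [(1+r)^120 − 1] / r × (1+r) = CHF 2,475,331.99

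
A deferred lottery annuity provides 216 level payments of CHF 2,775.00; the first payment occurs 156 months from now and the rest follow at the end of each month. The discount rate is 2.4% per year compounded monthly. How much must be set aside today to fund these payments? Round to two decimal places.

CHF 356,810.12

Ordinary annuity of 216 payments, first payment at period 156.
Periodic rate r = 0.024/12 per month; n is counted in months.
The ordinary-annuity PV formula values the stream one period before the first payment (period 155); discount that back 155 periods:
PV₀ = 2,775 × [1 − (1+r)^−216] / r × (1+r)^−155 = CHF 356,810.12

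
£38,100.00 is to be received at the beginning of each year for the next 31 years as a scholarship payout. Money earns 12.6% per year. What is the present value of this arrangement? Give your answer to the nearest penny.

£331,882.85

This is an annuity due: 31 payments of £38,100.00 at the beginning of each year.
Periodic rate r = 0.126 per year.
PV = PMT × [(1 − (1+r)^−n)/r] × (1+r) = 38,100 × [1 − (1+r)^−31] / r × (1+r) = £331,882.85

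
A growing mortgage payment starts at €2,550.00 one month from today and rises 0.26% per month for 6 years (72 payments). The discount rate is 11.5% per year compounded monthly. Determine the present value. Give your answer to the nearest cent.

Periodic rate r = 0.115/12 per month; n is counted in months.
Growing ordinary annuity: PV = PMT₁ × [1 − ((1+g)/(1+r))^n] / (r − g) = 2,550 × [1 − ((1+0.0026)/(1+r))^72] / (r − 0.0026) = €143,623.67.

€143,623.67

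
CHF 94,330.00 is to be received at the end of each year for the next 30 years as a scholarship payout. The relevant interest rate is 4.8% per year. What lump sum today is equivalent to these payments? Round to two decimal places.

CHF 1,483,737.35

This is an ordinary annuity: 30 payments of CHF 94,330.00 at the end of each year.
Periodic rate r = 0.048 per year.
PV = PMT × [(1 − (1+r)^−n)/r] = 94,330 × [1 − (1+r)^−30] / r = CHF 1,483,737.35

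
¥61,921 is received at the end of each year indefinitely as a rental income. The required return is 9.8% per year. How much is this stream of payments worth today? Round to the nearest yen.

Periodic rate r = 0.098 per year.
Level perpetuity: PV = PMT / r = 61,921 / (0.098) = ¥631,847.

¥631,847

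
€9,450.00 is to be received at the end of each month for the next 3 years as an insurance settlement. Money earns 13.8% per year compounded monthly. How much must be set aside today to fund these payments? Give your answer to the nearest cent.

€277,284.08

This is an ordinary annuity: 36 payments of €9,450.00 at the end of each month.
Periodic rate r = 0.138/12 per month; n is counted in months.
PV = PMT × [(1 − (1+r)^−n)/r] = 9,450 × [1 − (1+r)^−36] / r = €277,284.08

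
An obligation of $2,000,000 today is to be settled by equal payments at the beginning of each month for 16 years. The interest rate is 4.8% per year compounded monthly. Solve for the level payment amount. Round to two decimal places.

Level annuity due; solve PV = PMT × [(1 − (1+r)^−n)/r] × (1+r) for PMT.
Periodic rate r = 0.048/12 per month; n is counted in months.
With n = 192: PMT = 2,000,000 / ([(1 − (1+r)^−n)/r] × (1+r)) = $14,883.99

$14,883.99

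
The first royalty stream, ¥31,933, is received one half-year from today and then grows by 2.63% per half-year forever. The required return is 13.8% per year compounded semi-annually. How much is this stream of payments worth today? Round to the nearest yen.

¥747,845

Periodic rate r = 0.138/2 per half-year.
Growing perpetuity (Gordon): PV = PMT₁ / (r − g) = 31,933 / (r − 0.0263) = ¥747,845.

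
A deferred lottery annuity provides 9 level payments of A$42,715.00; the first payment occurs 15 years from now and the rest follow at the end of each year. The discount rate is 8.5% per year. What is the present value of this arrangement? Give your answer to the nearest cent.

A$83,415.93

Ordinary annuity of 9 payments, first payment at period 15.
Periodic rate r = 0.085 per year.
The ordinary-annuity PV formula values the stream one period before the first payment (period 14); discount that back 14 periods:
PV₀ = 42,715 × [1 − (1+r)^−9] / r × (1+r)^−14 = A$83,415.93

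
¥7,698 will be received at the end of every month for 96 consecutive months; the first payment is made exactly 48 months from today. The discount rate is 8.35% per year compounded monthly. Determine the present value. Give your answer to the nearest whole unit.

Ordinary annuity of 96 payments, first payment at period 48.
Periodic rate r = 0.0835/12 per month; n is counted in months.
The ordinary-annuity PV formula values the stream one period before the first payment (period 47); discount that back 47 periods:
PV₀ = 7,698 × [1 − (1+r)^−96] / r × (1+r)^−47 = ¥388,186

¥388,186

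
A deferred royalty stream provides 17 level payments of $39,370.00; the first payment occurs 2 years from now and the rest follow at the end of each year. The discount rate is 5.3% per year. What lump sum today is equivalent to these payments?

Ordinary annuity of 17 payments, first payment at period 2.
Periodic rate r = 0.053 per year.
The ordinary-annuity PV formula values the stream one period before the first payment (period 1); discount that back 1 periods:
PV₀ = 39,370 × [1 − (1+r)^−17] / r × (1+r)^−1 = $412,231.72

$412,231.72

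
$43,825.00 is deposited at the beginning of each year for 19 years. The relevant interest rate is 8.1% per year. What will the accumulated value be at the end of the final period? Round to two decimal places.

This is an annuity due: 19 deposits of $43,825.00 at the beginning of each year.
Periodic rate r = 0.081 per year.
FV = PMT × [((1+r)^n − 1)/r] × (1+r) = 43,825 × [(1+r)^19 − 1] / r × (1+r) = $1,984,046.83

$1,984,046.83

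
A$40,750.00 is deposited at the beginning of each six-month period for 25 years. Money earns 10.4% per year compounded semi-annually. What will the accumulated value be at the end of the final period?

This is an annuity due: 50 deposits of A$40,750.00 at the beginning of each six-month period.
Periodic rate r = 0.104/2 per half-year; n is counted in half-years.
FV = PMT × [((1+r)^n − 1)/r] × (1+r) = 40,750 × [(1+r)^50 − 1] / r × (1+r) = A$9,573,049.97

A$9,573,049.97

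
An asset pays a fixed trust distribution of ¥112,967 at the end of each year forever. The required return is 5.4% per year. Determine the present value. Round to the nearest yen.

Periodic rate r = 0.054 per year.
Level perpetuity: PV = PMT / r = 112,967 / (0.054) = ¥2,091,981.

¥2,091,981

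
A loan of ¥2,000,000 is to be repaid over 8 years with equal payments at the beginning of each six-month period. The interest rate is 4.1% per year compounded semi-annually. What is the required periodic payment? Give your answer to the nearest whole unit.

¥144,914

Level annuity due; solve PV = PMT × [(1 − (1+r)^−n)/r] × (1+r) for PMT.
Periodic rate r = 0.041/2 per half-year; n is counted in half-years.
With n = 16: PMT = 2,000,000 / ([(1 − (1+r)^−n)/r] × (1+r)) = ¥144,914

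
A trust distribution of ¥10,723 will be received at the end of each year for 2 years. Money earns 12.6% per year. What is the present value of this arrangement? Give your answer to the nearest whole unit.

This is an ordinary annuity: 2 payments of ¥10,723 at the end of each year.
Periodic rate r = 0.126 per year.
PV = PMT × [(1 − (1+r)^−n)/r] = 10,723 × [1 − (1+r)^−2] / r = ¥17,981

¥17,981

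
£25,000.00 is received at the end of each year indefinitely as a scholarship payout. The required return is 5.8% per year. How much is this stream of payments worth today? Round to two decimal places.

Periodic rate r = 0.058 per year.
Level perpetuity: PV = PMT / r = 25,000 / (0.058) = £431,034.48.

£431,034.48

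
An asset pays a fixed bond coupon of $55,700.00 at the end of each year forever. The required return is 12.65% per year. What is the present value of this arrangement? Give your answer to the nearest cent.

Periodic rate r = 0.1265 per year.
Level perpetuity: PV = PMT / r = 55,700 / (0.1265) = $440,316.21.

$440,316.21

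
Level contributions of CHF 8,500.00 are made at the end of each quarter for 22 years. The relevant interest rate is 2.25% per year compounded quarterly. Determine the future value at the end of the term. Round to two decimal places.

CHF 964,428.08

This is an ordinary annuity: 88 deposits of CHF 8,500.00 at the end of each quarter.
Periodic rate r = 0.0225/4 per quarter; n is counted in quarters.
FV = PMT × [((1+r)^n − 1)/r] = 8,500 × [(1+r)^88 − 1] / r = CHF 964,428.08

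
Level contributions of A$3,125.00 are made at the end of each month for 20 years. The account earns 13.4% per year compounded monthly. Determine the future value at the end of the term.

This is an ordinary annuity: 240 deposits of A$3,125.00 at the end of each month.
Periodic rate r = 0.134/12 per month; n is counted in months.
FV = PMT × [((1+r)^n − 1)/r] = 3,125 × [(1+r)^240 − 1] / r = A$3,741,622.32

A$3,741,622.32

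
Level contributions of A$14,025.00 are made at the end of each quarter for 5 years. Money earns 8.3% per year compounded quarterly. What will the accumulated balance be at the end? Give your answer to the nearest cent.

A$343,327.19

This is an ordinary annuity: 20 deposits of A$14,025.00 at the end of each quarter.
Periodic rate r = 0.083/4 per quarter; n is counted in quarters.
FV = PMT × [((1+r)^n − 1)/r] = 14,025 × [(1+r)^20 − 1] / r = A$343,327.19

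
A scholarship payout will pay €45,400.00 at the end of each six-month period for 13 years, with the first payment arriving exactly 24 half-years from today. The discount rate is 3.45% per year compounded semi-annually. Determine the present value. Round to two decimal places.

€637,507.35

Ordinary annuity of 26 payments, first payment at period 24.
Periodic rate r = 0.0345/2 per half-year; n is counted in half-years.
The ordinary-annuity PV formula values the stream one period before the first payment (period 23); discount that back 23 periods:
PV₀ = 45,400 × [1 − (1+r)^−26] / r × (1+r)^−23 = €637,507.35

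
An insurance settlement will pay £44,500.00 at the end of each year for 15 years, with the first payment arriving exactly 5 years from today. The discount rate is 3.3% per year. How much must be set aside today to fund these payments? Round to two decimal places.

Ordinary annuity of 15 payments, first payment at period 5.
Periodic rate r = 0.033 per year.
The ordinary-annuity PV formula values the stream one period before the first payment (period 4); discount that back 4 periods:
PV₀ = 44,500 × [1 − (1+r)^−15] / r × (1+r)^−4 = £456,574.59

£456,574.59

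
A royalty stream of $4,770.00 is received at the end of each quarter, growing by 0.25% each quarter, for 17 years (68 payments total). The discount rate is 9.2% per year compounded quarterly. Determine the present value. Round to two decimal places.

Periodic rate r = 0.092/4 per quarter; n is counted in quarters.
Growing ordinary annuity: PV = PMT₁ × [1 − ((1+g)/(1+r))^n] / (r − g) = 4,770 × [1 − ((1+0.0025)/(1+r))^68] / (r − 0.0025) = $173,939.49.

$173,939.49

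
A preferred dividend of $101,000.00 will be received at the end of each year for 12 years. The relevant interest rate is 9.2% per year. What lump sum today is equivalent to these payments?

$716,003.26

This is an ordinary annuity: 12 payments of $101,000.00 at the end of each year.
Periodic rate r = 0.092 per year.
PV = PMT × [(1 − (1+r)^−n)/r] = 101,000 × [1 − (1+r)^−12] / r = $716,003.26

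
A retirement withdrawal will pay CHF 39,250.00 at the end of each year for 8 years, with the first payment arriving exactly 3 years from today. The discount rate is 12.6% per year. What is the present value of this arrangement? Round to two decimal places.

Ordinary annuity of 8 payments, first payment at period 3.
Periodic rate r = 0.126 per year.
The ordinary-annuity PV formula values the stream one period before the first payment (period 2); discount that back 2 periods:
PV₀ = 39,250 × [1 − (1+r)^−8] / r × (1+r)^−2 = CHF 150,613.61

CHF 150,613.61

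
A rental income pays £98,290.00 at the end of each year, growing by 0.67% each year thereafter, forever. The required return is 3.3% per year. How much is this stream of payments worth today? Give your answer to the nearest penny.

£3,737,262.36

Periodic rate r = 0.033 per year.
Growing perpetuity (Gordon): PV = PMT₁ / (r − g) = 98,290 / (r − 0.0067) = £3,737,262.36.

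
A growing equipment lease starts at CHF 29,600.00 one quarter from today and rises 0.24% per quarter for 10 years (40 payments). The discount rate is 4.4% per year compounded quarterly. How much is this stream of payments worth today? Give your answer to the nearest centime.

CHF 996,238.33

Periodic rate r = 0.044/4 per quarter; n is counted in quarters.
Growing ordinary annuity: PV = PMT₁ × [1 − ((1+g)/(1+r))^n] / (r − g) = 29,600 × [1 − ((1+0.0024)/(1+r))^40] / (r − 0.0024) = CHF 996,238.33.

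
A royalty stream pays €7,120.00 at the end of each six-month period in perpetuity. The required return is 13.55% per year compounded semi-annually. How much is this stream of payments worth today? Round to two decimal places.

Periodic rate r = 0.1355/2 per half-year.
Level perpetuity: PV = PMT / r = 7,120 / (0.1355/2) = €105,092.25.

€105,092.25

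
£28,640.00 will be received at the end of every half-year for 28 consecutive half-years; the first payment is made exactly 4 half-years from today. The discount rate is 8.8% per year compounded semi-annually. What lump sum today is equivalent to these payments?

Ordinary annuity of 28 payments, first payment at period 4.
Periodic rate r = 0.088/2 per half-year; n is counted in half-years.
The ordinary-annuity PV formula values the stream one period before the first payment (period 3); discount that back 3 periods:
PV₀ = 28,640 × [1 − (1+r)^−28] / r × (1+r)^−3 = £400,711.30

£400,711.30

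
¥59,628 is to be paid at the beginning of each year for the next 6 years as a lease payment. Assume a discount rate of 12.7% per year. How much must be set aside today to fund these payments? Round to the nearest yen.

¥270,898

This is an annuity due: 6 payments of ¥59,628 at the beginning of each year.
Periodic rate r = 0.127 per year.
PV = PMT × [(1 − (1+r)^−n)/r] × (1+r) = 59,628 × [1 − (1+r)^−6] / r × (1+r) = ¥270,898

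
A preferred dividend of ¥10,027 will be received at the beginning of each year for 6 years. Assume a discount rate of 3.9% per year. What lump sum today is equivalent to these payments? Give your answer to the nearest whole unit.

This is an annuity due: 6 payments of ¥10,027 at the beginning of each year.
Periodic rate r = 0.039 per year.
PV = PMT × [(1 − (1+r)^−n)/r] × (1+r) = 10,027 × [1 − (1+r)^−6] / r × (1+r) = ¥54,791

¥54,791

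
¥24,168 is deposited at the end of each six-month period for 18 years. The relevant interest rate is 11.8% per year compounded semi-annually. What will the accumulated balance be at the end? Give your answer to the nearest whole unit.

¥2,816,216

This is an ordinary annuity: 36 deposits of ¥24,168 at the end of each six-month period.
Periodic rate r = 0.118/2 per half-year; n is counted in half-years.
FV = PMT × [((1+r)^n − 1)/r] = 24,168 × [(1+r)^36 − 1] / r = ¥2,816,216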